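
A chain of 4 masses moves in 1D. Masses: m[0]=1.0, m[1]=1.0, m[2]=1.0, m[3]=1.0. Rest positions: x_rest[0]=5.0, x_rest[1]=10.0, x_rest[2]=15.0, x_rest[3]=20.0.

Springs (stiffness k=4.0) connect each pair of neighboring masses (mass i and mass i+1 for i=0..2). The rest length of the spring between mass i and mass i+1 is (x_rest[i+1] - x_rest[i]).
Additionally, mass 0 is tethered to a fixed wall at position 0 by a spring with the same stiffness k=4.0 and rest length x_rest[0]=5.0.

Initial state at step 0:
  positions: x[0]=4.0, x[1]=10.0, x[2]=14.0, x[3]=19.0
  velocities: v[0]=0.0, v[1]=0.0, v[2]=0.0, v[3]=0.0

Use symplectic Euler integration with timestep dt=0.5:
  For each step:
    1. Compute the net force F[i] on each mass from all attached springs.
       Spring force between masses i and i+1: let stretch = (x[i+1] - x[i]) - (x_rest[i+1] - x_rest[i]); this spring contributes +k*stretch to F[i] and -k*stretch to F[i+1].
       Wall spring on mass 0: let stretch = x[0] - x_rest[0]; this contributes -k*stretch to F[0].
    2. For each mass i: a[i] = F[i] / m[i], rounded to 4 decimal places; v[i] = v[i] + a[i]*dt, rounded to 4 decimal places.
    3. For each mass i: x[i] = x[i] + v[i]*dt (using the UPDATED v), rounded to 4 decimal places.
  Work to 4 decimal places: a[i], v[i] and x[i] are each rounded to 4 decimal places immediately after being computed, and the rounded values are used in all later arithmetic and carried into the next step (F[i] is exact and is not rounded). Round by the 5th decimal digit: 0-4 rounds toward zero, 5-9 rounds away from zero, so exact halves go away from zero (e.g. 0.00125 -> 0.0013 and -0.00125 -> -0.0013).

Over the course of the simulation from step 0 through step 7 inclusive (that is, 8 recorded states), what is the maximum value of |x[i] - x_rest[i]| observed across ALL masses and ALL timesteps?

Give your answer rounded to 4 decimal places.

Answer: 2.0000

Derivation:
Step 0: x=[4.0000 10.0000 14.0000 19.0000] v=[0.0000 0.0000 0.0000 0.0000]
Step 1: x=[6.0000 8.0000 15.0000 19.0000] v=[4.0000 -4.0000 2.0000 0.0000]
Step 2: x=[4.0000 11.0000 13.0000 20.0000] v=[-4.0000 6.0000 -4.0000 2.0000]
Step 3: x=[5.0000 9.0000 16.0000 19.0000] v=[2.0000 -4.0000 6.0000 -2.0000]
Step 4: x=[5.0000 10.0000 15.0000 20.0000] v=[0.0000 2.0000 -2.0000 2.0000]
Step 5: x=[5.0000 11.0000 14.0000 21.0000] v=[0.0000 2.0000 -2.0000 2.0000]
Step 6: x=[6.0000 9.0000 17.0000 20.0000] v=[2.0000 -4.0000 6.0000 -2.0000]
Step 7: x=[4.0000 12.0000 15.0000 21.0000] v=[-4.0000 6.0000 -4.0000 2.0000]
Max displacement = 2.0000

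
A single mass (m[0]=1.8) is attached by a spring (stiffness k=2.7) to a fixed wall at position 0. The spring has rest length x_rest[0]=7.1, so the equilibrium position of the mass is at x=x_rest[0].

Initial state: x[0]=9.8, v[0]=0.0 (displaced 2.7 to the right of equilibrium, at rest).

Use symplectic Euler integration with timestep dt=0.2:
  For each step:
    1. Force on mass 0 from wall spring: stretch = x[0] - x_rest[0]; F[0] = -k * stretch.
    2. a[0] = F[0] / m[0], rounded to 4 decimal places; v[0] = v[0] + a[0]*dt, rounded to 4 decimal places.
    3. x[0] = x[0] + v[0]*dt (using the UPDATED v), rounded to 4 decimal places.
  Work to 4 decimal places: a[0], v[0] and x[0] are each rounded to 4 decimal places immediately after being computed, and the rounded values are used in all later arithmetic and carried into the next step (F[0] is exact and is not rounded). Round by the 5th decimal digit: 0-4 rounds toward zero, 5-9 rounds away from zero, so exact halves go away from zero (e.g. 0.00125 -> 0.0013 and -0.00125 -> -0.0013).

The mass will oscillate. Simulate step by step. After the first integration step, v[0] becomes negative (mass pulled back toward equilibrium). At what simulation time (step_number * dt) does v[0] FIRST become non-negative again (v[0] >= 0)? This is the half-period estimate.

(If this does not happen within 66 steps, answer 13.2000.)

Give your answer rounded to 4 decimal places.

Answer: 2.6000

Derivation:
Step 0: x=[9.8000] v=[0.0000]
Step 1: x=[9.6380] v=[-0.8100]
Step 2: x=[9.3237] v=[-1.5714]
Step 3: x=[8.8760] v=[-2.2385]
Step 4: x=[8.3217] v=[-2.7713]
Step 5: x=[7.6941] v=[-3.1378]
Step 6: x=[7.0309] v=[-3.3160]
Step 7: x=[6.3718] v=[-3.2953]
Step 8: x=[5.7564] v=[-3.0768]
Step 9: x=[5.2217] v=[-2.6737]
Step 10: x=[4.7997] v=[-2.1102]
Step 11: x=[4.5157] v=[-1.4201]
Step 12: x=[4.3867] v=[-0.6448]
Step 13: x=[4.4205] v=[0.1692]
First v>=0 after going negative at step 13, time=2.6000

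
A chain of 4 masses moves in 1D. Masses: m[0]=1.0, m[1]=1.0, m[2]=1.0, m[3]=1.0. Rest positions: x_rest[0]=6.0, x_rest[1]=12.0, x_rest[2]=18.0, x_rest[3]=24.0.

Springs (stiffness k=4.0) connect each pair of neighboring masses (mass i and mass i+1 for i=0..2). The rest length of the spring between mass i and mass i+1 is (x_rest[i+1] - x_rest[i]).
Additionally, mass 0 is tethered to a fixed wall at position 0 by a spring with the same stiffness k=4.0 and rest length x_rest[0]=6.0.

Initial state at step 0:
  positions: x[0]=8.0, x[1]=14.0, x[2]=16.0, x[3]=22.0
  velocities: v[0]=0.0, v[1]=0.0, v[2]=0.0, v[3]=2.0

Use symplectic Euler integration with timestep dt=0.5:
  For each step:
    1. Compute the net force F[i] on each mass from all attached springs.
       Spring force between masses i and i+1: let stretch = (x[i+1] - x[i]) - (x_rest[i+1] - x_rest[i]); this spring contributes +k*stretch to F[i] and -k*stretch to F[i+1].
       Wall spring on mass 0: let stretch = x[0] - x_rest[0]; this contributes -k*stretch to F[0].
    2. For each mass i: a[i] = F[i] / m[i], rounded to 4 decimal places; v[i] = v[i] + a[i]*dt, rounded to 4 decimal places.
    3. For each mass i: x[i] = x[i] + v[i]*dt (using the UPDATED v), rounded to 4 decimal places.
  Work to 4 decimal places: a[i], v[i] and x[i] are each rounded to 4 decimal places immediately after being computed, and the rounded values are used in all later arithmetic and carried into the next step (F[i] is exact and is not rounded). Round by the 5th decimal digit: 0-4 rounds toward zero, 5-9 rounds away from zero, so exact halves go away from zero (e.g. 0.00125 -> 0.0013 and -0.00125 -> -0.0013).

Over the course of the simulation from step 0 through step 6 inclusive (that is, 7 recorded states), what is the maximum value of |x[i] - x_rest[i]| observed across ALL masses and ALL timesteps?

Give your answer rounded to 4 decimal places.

Step 0: x=[8.0000 14.0000 16.0000 22.0000] v=[0.0000 0.0000 0.0000 2.0000]
Step 1: x=[6.0000 10.0000 20.0000 23.0000] v=[-4.0000 -8.0000 8.0000 2.0000]
Step 2: x=[2.0000 12.0000 17.0000 27.0000] v=[-8.0000 4.0000 -6.0000 8.0000]
Step 3: x=[6.0000 9.0000 19.0000 27.0000] v=[8.0000 -6.0000 4.0000 0.0000]
Step 4: x=[7.0000 13.0000 19.0000 25.0000] v=[2.0000 8.0000 0.0000 -4.0000]
Step 5: x=[7.0000 17.0000 19.0000 23.0000] v=[0.0000 8.0000 0.0000 -4.0000]
Step 6: x=[10.0000 13.0000 21.0000 23.0000] v=[6.0000 -8.0000 4.0000 0.0000]
Max displacement = 5.0000

Answer: 5.0000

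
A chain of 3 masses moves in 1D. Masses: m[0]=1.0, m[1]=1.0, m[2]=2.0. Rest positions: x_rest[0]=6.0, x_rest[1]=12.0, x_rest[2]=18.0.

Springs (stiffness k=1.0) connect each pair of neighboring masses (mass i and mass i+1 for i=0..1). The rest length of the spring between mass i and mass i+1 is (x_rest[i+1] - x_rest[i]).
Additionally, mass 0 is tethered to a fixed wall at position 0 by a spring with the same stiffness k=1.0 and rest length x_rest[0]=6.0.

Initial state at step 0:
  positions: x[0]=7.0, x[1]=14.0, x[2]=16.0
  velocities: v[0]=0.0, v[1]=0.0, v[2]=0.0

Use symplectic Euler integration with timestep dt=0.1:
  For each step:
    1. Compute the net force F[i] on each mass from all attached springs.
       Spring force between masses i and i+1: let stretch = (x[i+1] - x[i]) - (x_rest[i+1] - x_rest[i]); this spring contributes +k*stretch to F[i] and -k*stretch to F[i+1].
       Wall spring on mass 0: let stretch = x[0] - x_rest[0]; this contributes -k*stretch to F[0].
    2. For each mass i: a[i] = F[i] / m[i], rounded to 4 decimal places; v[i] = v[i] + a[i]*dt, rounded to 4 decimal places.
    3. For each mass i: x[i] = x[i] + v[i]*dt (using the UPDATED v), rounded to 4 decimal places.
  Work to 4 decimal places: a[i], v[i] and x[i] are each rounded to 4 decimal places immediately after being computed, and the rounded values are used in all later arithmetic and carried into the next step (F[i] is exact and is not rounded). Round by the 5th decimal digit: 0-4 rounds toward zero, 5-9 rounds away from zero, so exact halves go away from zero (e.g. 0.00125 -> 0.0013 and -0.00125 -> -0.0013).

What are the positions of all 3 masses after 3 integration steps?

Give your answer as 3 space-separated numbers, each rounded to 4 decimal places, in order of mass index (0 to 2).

Answer: 6.9975 13.7060 16.1183

Derivation:
Step 0: x=[7.0000 14.0000 16.0000] v=[0.0000 0.0000 0.0000]
Step 1: x=[7.0000 13.9500 16.0200] v=[0.0000 -0.5000 0.2000]
Step 2: x=[6.9995 13.8512 16.0597] v=[-0.0050 -0.9880 0.3965]
Step 3: x=[6.9975 13.7060 16.1183] v=[-0.0198 -1.4523 0.5861]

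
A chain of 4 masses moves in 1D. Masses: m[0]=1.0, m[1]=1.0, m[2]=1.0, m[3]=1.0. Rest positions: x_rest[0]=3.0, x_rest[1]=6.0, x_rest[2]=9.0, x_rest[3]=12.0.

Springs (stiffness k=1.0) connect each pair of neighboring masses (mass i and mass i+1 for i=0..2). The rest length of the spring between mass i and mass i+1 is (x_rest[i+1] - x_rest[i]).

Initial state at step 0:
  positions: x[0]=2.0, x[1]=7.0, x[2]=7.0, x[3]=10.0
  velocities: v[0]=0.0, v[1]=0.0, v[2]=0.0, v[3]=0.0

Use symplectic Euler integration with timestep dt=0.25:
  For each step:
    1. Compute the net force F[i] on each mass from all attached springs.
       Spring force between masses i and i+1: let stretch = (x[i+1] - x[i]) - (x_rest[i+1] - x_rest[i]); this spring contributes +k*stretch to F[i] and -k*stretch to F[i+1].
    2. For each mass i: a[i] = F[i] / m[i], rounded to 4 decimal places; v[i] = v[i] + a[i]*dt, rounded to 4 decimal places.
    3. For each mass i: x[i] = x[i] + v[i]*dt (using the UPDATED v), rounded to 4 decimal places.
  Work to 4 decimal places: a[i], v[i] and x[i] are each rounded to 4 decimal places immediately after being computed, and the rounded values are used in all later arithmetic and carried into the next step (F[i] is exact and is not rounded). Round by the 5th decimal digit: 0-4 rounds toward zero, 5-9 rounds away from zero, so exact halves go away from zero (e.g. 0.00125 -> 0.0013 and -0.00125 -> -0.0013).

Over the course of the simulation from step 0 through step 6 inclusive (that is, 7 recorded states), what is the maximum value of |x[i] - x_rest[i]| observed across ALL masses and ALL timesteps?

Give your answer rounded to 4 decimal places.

Step 0: x=[2.0000 7.0000 7.0000 10.0000] v=[0.0000 0.0000 0.0000 0.0000]
Step 1: x=[2.1250 6.6875 7.1875 10.0000] v=[0.5000 -1.2500 0.7500 0.0000]
Step 2: x=[2.3477 6.1211 7.5195 10.0117] v=[0.8906 -2.2656 1.3281 0.0469]
Step 3: x=[2.6187 5.4063 7.9199 10.0552] v=[1.0840 -2.8594 1.6016 0.1739]
Step 4: x=[2.8764 4.6743 8.2967 10.1527] v=[1.0309 -2.9279 1.5070 0.3901]
Step 5: x=[3.0590 4.0564 8.5631 10.3217] v=[0.7304 -2.4718 1.0654 0.6761]
Step 6: x=[3.1165 3.6578 8.6577 10.5683] v=[0.2298 -1.5945 0.3784 0.9865]
Max displacement = 2.3422

Answer: 2.3422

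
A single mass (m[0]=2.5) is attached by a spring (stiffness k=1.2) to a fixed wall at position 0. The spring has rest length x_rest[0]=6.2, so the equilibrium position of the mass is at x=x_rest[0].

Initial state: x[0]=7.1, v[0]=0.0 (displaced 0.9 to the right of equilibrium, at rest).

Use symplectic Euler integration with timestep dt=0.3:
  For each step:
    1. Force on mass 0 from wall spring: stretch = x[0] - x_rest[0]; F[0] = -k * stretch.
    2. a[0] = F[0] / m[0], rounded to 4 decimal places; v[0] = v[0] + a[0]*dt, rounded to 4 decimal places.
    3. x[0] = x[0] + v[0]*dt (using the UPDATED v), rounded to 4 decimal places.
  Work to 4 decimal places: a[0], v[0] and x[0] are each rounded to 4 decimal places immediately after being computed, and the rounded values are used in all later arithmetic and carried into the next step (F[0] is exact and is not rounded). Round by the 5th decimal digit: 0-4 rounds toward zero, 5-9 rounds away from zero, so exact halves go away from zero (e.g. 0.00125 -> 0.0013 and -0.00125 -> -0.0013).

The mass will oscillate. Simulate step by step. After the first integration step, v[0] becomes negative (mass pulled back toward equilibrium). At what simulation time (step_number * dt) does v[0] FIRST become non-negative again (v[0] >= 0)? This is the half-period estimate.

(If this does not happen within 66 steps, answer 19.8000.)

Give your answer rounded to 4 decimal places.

Answer: 4.8000

Derivation:
Step 0: x=[7.1000] v=[0.0000]
Step 1: x=[7.0611] v=[-0.1296]
Step 2: x=[6.9850] v=[-0.2536]
Step 3: x=[6.8750] v=[-0.3666]
Step 4: x=[6.7359] v=[-0.4638]
Step 5: x=[6.5736] v=[-0.5410]
Step 6: x=[6.3952] v=[-0.5948]
Step 7: x=[6.2083] v=[-0.6229]
Step 8: x=[6.0211] v=[-0.6241]
Step 9: x=[5.8416] v=[-0.5983]
Step 10: x=[5.6776] v=[-0.5467]
Step 11: x=[5.5362] v=[-0.4715]
Step 12: x=[5.4234] v=[-0.3759]
Step 13: x=[5.3442] v=[-0.2641]
Step 14: x=[5.3019] v=[-0.1409]
Step 15: x=[5.2984] v=[-0.0116]
Step 16: x=[5.3339] v=[0.1182]
First v>=0 after going negative at step 16, time=4.8000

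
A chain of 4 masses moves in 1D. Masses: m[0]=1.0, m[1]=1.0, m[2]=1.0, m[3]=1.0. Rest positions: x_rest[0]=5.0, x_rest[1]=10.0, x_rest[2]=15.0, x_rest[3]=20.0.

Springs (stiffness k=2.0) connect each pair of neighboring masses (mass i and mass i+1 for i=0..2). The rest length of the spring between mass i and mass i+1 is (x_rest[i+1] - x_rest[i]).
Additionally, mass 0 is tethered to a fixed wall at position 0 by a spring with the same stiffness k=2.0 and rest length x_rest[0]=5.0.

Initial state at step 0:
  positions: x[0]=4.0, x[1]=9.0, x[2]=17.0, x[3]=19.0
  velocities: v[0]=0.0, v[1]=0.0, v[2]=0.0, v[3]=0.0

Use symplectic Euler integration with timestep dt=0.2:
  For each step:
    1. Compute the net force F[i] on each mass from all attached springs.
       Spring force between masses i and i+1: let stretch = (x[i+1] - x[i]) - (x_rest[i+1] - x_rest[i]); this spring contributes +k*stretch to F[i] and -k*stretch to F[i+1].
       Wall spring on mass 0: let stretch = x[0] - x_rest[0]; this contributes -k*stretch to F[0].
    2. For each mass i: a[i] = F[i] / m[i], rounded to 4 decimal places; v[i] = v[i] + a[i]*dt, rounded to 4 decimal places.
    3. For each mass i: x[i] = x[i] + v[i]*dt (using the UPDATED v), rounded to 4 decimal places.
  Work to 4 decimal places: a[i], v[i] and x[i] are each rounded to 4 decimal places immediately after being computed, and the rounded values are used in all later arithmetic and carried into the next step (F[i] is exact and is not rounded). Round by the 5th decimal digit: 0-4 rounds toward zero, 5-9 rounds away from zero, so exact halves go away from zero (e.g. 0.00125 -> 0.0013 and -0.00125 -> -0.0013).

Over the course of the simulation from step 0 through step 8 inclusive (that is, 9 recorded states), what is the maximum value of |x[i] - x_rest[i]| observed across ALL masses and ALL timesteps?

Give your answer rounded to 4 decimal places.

Step 0: x=[4.0000 9.0000 17.0000 19.0000] v=[0.0000 0.0000 0.0000 0.0000]
Step 1: x=[4.0800 9.2400 16.5200 19.2400] v=[0.4000 1.2000 -2.4000 1.2000]
Step 2: x=[4.2464 9.6496 15.6752 19.6624] v=[0.8320 2.0480 -4.2240 2.1120]
Step 3: x=[4.5053 10.1090 14.6673 20.1658] v=[1.2947 2.2970 -5.0394 2.5171]
Step 4: x=[4.8521 10.4848 13.7346 20.6293] v=[1.7341 1.8788 -4.6633 2.3177]
Step 5: x=[5.2614 10.6699 13.0935 20.9413] v=[2.0463 0.9256 -3.2053 1.5598]
Step 6: x=[5.6824 10.6162 12.8864 21.0254] v=[2.1051 -0.2684 -1.0356 0.4207]
Step 7: x=[6.0435 10.3494 13.1488 20.8584] v=[1.8057 -1.3338 1.3119 -0.8349]
Step 8: x=[6.2656 9.9621 13.8040 20.4747] v=[1.1107 -1.9364 3.2760 -1.9187]
Max displacement = 2.1136

Answer: 2.1136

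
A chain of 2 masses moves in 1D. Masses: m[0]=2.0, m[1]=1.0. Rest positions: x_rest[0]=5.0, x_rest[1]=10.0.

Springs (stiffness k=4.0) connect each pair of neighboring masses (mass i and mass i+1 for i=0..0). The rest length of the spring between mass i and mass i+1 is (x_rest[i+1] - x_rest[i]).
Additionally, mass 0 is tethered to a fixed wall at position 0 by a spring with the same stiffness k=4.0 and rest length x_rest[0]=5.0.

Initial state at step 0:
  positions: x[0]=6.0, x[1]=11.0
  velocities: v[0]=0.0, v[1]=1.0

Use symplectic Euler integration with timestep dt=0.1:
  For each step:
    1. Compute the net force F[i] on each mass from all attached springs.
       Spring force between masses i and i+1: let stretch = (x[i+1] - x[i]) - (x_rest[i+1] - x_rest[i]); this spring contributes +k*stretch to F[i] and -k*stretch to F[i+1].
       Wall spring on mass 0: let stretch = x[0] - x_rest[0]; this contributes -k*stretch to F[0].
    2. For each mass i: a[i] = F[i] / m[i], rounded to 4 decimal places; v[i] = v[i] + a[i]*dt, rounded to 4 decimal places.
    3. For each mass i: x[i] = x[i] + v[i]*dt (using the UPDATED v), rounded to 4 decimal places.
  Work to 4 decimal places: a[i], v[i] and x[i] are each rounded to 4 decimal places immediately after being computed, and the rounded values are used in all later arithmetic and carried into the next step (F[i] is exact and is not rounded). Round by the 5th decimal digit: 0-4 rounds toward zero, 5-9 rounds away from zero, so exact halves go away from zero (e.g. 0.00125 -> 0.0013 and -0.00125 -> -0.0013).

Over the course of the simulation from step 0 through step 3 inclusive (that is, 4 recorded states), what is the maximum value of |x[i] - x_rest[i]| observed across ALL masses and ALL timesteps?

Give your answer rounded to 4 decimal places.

Step 0: x=[6.0000 11.0000] v=[0.0000 1.0000]
Step 1: x=[5.9800 11.1000] v=[-0.2000 1.0000]
Step 2: x=[5.9428 11.1952] v=[-0.3720 0.9520]
Step 3: x=[5.8918 11.2803] v=[-0.5101 0.8510]
Max displacement = 1.2803

Answer: 1.2803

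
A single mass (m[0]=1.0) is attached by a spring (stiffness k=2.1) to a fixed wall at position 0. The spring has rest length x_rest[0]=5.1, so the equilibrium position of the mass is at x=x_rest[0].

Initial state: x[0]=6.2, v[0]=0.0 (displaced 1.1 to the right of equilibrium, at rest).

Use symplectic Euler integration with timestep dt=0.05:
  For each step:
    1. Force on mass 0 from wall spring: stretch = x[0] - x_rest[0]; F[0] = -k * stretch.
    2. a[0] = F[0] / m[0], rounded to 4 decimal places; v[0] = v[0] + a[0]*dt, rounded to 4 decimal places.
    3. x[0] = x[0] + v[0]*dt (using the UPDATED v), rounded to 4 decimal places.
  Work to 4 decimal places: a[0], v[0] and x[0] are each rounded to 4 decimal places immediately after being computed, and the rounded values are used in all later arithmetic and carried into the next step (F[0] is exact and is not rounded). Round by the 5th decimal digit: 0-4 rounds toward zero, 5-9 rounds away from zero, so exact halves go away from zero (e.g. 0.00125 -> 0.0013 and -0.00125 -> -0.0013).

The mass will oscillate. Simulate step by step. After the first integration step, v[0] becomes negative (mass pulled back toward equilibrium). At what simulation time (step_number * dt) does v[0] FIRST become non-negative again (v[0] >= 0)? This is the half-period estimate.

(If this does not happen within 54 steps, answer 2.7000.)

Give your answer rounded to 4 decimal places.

Step 0: x=[6.2000] v=[0.0000]
Step 1: x=[6.1942] v=[-0.1155]
Step 2: x=[6.1827] v=[-0.2304]
Step 3: x=[6.1655] v=[-0.3441]
Step 4: x=[6.1427] v=[-0.4560]
Step 5: x=[6.1144] v=[-0.5655]
Step 6: x=[6.0808] v=[-0.6720]
Step 7: x=[6.0421] v=[-0.7750]
Step 8: x=[5.9984] v=[-0.8739]
Step 9: x=[5.9500] v=[-0.9682]
Step 10: x=[5.8971] v=[-1.0575]
Step 11: x=[5.8400] v=[-1.1412]
Step 12: x=[5.7791] v=[-1.2189]
Step 13: x=[5.7146] v=[-1.2902]
Step 14: x=[5.6469] v=[-1.3547]
Step 15: x=[5.5763] v=[-1.4121]
Step 16: x=[5.5032] v=[-1.4621]
Step 17: x=[5.4280] v=[-1.5044]
Step 18: x=[5.3511] v=[-1.5388]
Step 19: x=[5.2728] v=[-1.5652]
Step 20: x=[5.1936] v=[-1.5833]
Step 21: x=[5.1139] v=[-1.5931]
Step 22: x=[5.0342] v=[-1.5946]
Step 23: x=[4.9548] v=[-1.5877]
Step 24: x=[4.8762] v=[-1.5725]
Step 25: x=[4.7988] v=[-1.5490]
Step 26: x=[4.7229] v=[-1.5174]
Step 27: x=[4.6490] v=[-1.4778]
Step 28: x=[4.5775] v=[-1.4304]
Step 29: x=[4.5087] v=[-1.3755]
Step 30: x=[4.4430] v=[-1.3134]
Step 31: x=[4.3808] v=[-1.2444]
Step 32: x=[4.3224] v=[-1.1689]
Step 33: x=[4.2680] v=[-1.0873]
Step 34: x=[4.2180] v=[-0.9999]
Step 35: x=[4.1726] v=[-0.9073]
Step 36: x=[4.1321] v=[-0.8099]
Step 37: x=[4.0967] v=[-0.7083]
Step 38: x=[4.0666] v=[-0.6030]
Step 39: x=[4.0419] v=[-0.4945]
Step 40: x=[4.0227] v=[-0.3834]
Step 41: x=[4.0092] v=[-0.2703]
Step 42: x=[4.0014] v=[-0.1558]
Step 43: x=[3.9994] v=[-0.0404]
Step 44: x=[4.0032] v=[0.0752]
First v>=0 after going negative at step 44, time=2.2000

Answer: 2.2000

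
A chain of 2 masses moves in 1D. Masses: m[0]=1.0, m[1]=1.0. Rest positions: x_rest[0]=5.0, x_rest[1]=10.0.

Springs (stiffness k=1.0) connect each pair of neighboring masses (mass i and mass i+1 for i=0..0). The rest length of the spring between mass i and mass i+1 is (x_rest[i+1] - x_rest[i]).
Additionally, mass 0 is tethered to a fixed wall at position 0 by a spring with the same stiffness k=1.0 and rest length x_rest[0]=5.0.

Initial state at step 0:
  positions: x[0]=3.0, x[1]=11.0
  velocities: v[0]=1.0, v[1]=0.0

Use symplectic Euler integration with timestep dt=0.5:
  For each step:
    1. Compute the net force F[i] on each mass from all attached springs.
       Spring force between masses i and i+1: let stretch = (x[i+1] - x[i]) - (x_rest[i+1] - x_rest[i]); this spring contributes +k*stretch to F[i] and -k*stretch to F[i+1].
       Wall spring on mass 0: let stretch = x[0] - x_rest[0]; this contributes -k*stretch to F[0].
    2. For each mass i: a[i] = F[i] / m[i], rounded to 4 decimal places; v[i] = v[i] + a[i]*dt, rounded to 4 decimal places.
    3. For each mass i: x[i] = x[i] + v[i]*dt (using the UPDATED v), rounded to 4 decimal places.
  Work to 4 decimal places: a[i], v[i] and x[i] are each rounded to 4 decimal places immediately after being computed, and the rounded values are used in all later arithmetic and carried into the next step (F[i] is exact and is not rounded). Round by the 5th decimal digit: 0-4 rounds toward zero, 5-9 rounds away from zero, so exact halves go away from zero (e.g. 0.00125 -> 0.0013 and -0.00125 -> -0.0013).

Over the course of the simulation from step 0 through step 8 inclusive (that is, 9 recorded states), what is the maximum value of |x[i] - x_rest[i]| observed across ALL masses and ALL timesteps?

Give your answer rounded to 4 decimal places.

Step 0: x=[3.0000 11.0000] v=[1.0000 0.0000]
Step 1: x=[4.7500 10.2500] v=[3.5000 -1.5000]
Step 2: x=[6.6875 9.3750] v=[3.8750 -1.7500]
Step 3: x=[7.6250 9.0781] v=[1.8750 -0.5938]
Step 4: x=[7.0195 9.6680] v=[-1.2110 1.1797]
Step 5: x=[5.3213 10.8458] v=[-3.3965 2.3555]
Step 6: x=[3.6739 11.8925] v=[-3.2949 2.0933]
Step 7: x=[3.1626 12.1345] v=[-1.0226 0.4840]
Step 8: x=[4.1037 11.3835] v=[1.8821 -1.5020]
Max displacement = 2.6250

Answer: 2.6250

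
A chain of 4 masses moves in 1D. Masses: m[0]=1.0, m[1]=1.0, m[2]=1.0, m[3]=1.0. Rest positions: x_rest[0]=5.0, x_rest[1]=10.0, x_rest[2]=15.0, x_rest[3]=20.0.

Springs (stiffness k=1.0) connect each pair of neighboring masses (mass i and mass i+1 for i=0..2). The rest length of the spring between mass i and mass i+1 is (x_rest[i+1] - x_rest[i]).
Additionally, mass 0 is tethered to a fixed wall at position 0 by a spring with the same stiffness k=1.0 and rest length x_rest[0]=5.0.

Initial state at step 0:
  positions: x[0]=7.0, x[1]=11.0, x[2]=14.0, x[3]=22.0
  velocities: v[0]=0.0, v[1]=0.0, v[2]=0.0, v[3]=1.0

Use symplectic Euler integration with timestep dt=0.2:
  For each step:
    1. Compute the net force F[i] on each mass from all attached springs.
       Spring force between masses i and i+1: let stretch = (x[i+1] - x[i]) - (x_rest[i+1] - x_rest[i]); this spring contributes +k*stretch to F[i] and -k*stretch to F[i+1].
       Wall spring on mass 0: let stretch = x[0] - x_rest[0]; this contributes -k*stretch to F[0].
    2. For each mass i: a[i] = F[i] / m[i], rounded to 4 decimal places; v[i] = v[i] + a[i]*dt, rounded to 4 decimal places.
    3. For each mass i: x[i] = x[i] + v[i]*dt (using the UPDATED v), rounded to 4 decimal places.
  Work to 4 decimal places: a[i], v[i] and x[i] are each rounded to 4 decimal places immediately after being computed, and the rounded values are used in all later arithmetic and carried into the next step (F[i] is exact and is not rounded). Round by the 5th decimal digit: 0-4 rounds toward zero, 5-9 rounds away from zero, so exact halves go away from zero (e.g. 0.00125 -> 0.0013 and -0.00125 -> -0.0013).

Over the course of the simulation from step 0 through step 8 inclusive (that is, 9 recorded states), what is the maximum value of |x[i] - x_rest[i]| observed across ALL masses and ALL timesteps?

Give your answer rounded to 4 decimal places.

Step 0: x=[7.0000 11.0000 14.0000 22.0000] v=[0.0000 0.0000 0.0000 1.0000]
Step 1: x=[6.8800 10.9600 14.2000 22.0800] v=[-0.6000 -0.2000 1.0000 0.4000]
Step 2: x=[6.6480 10.8864 14.5856 22.0448] v=[-1.1600 -0.3680 1.9280 -0.1760]
Step 3: x=[6.3196 10.7912 15.1216 21.9112] v=[-1.6419 -0.4758 2.6800 -0.6678]
Step 4: x=[5.9173 10.6904 15.7560 21.7061] v=[-2.0115 -0.5040 3.1718 -1.0257]
Step 5: x=[5.4692 10.6013 16.4257 21.4630] v=[-2.2403 -0.4455 3.3487 -1.2157]
Step 6: x=[5.0077 10.5399 17.0640 21.2184] v=[-2.3077 -0.3070 3.1913 -1.2232]
Step 7: x=[4.5671 10.5182 17.6075 21.0076] v=[-2.2028 -0.1086 2.7174 -1.0541]
Step 8: x=[4.1819 10.5420 18.0034 20.8608] v=[-1.9260 0.1190 1.9796 -0.7341]
Max displacement = 3.0034

Answer: 3.0034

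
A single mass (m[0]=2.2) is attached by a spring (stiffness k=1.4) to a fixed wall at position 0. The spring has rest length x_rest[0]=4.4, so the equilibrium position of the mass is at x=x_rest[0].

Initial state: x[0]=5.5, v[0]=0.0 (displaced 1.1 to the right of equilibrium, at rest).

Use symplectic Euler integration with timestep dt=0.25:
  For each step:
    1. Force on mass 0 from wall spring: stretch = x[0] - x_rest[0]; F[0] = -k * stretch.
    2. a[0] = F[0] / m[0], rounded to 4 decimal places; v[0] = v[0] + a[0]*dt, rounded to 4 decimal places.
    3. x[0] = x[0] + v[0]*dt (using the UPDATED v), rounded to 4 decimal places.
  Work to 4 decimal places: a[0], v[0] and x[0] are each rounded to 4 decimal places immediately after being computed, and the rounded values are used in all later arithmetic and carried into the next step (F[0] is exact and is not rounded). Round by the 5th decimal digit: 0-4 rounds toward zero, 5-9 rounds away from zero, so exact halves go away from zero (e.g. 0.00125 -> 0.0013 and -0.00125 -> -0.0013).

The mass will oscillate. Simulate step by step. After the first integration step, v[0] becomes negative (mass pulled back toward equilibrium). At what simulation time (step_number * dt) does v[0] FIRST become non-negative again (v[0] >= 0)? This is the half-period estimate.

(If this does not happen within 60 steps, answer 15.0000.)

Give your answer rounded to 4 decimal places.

Step 0: x=[5.5000] v=[0.0000]
Step 1: x=[5.4563] v=[-0.1750]
Step 2: x=[5.3705] v=[-0.3431]
Step 3: x=[5.2461] v=[-0.4975]
Step 4: x=[5.0881] v=[-0.6321]
Step 5: x=[4.9027] v=[-0.7416]
Step 6: x=[4.6973] v=[-0.8216]
Step 7: x=[4.4801] v=[-0.8689]
Step 8: x=[4.2597] v=[-0.8817]
Step 9: x=[4.0449] v=[-0.8594]
Step 10: x=[3.8442] v=[-0.8029]
Step 11: x=[3.6656] v=[-0.7145]
Step 12: x=[3.5162] v=[-0.5977]
Step 13: x=[3.4019] v=[-0.4571]
Step 14: x=[3.3273] v=[-0.2983]
Step 15: x=[3.2954] v=[-0.1277]
Step 16: x=[3.3074] v=[0.0480]
First v>=0 after going negative at step 16, time=4.0000

Answer: 4.0000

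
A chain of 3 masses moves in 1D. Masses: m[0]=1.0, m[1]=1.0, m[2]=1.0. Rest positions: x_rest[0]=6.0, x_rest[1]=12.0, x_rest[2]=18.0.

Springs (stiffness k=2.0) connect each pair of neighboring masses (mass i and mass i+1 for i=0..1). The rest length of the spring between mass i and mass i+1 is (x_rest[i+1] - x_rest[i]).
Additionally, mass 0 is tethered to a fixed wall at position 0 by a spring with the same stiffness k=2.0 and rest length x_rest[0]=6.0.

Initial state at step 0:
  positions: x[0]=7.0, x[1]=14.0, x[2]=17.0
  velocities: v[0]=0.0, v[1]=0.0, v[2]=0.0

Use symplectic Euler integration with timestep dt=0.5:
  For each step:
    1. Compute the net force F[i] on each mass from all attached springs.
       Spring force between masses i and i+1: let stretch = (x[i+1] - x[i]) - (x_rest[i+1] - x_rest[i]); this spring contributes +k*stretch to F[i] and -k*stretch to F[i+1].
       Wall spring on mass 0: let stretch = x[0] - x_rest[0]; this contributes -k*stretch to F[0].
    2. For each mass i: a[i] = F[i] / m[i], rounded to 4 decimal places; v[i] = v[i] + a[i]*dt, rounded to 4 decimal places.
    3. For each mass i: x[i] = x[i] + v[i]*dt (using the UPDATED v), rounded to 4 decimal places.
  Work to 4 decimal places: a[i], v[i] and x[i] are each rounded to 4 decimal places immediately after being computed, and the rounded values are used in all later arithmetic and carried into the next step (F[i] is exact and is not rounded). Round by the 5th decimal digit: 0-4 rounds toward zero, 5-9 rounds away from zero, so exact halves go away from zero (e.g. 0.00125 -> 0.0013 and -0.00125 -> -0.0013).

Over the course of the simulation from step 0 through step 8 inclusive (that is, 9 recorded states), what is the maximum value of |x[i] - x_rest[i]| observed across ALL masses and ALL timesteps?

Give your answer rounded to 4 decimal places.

Step 0: x=[7.0000 14.0000 17.0000] v=[0.0000 0.0000 0.0000]
Step 1: x=[7.0000 12.0000 18.5000] v=[0.0000 -4.0000 3.0000]
Step 2: x=[6.0000 10.7500 19.7500] v=[-2.0000 -2.5000 2.5000]
Step 3: x=[4.3750 11.6250 19.5000] v=[-3.2500 1.7500 -0.5000]
Step 4: x=[4.1875 12.8125 18.3125] v=[-0.3750 2.3750 -2.3750]
Step 5: x=[6.2188 12.4375 17.3750] v=[4.0625 -0.7500 -1.8750]
Step 6: x=[8.2500 11.4219 16.9688] v=[4.0624 -2.0312 -0.8125]
Step 7: x=[7.7422 11.5938 16.7891] v=[-1.0157 0.3438 -0.3594]
Step 8: x=[5.2891 12.4376 17.0118] v=[-4.9063 1.6875 0.4453]
Max displacement = 2.2500

Answer: 2.2500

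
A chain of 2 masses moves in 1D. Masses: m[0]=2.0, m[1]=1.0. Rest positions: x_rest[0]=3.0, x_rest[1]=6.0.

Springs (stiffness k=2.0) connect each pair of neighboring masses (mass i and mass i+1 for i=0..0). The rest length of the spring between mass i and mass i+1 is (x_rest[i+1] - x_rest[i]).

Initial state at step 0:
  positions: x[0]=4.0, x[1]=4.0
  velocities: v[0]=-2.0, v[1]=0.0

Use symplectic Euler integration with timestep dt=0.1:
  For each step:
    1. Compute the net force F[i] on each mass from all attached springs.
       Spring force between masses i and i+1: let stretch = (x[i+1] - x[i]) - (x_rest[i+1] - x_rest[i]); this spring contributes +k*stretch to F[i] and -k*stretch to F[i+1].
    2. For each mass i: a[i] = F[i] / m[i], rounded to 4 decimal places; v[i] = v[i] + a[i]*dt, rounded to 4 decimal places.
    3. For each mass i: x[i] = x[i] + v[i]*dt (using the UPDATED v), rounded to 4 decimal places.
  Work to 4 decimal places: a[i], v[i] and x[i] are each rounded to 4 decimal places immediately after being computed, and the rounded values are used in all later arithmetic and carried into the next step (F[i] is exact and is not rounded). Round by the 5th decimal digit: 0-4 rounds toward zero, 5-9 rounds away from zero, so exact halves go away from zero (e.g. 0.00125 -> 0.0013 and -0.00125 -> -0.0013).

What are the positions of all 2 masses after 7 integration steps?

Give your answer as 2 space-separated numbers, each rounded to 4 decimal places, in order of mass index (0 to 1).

Step 0: x=[4.0000 4.0000] v=[-2.0000 0.0000]
Step 1: x=[3.7700 4.0600] v=[-2.3000 0.6000]
Step 2: x=[3.5129 4.1742] v=[-2.5710 1.1420]
Step 3: x=[3.2324 4.3352] v=[-2.8049 1.6097]
Step 4: x=[2.9329 4.5341] v=[-2.9946 1.9891]
Step 5: x=[2.6195 4.7610] v=[-3.1345 2.2689]
Step 6: x=[2.2975 5.0051] v=[-3.2204 2.4406]
Step 7: x=[1.9725 5.2550] v=[-3.2496 2.4991]

Answer: 1.9725 5.2550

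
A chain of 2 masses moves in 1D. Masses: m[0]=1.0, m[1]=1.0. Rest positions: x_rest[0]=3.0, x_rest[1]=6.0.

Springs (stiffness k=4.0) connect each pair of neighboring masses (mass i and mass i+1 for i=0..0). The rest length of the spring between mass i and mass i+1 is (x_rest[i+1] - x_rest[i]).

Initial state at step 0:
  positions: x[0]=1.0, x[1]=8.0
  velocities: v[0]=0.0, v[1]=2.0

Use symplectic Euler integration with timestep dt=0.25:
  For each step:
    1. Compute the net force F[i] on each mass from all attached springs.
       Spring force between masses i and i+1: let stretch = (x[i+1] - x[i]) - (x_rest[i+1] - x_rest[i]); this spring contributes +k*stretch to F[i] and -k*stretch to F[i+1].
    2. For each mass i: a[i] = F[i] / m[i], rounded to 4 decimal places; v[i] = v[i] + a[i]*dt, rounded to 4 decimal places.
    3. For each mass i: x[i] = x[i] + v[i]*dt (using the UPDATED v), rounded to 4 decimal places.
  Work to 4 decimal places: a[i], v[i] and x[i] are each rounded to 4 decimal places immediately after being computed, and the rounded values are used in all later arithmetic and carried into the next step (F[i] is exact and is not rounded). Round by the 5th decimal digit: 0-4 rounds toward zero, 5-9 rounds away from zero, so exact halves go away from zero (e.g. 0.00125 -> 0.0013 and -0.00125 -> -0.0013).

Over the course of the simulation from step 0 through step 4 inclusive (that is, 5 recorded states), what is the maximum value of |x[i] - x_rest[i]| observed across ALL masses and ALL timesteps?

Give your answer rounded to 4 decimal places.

Step 0: x=[1.0000 8.0000] v=[0.0000 2.0000]
Step 1: x=[2.0000 7.5000] v=[4.0000 -2.0000]
Step 2: x=[3.6250 6.3750] v=[6.5000 -4.5000]
Step 3: x=[5.1875 5.3125] v=[6.2500 -4.2500]
Step 4: x=[6.0313 4.9688] v=[3.3750 -1.3750]
Max displacement = 3.0313

Answer: 3.0313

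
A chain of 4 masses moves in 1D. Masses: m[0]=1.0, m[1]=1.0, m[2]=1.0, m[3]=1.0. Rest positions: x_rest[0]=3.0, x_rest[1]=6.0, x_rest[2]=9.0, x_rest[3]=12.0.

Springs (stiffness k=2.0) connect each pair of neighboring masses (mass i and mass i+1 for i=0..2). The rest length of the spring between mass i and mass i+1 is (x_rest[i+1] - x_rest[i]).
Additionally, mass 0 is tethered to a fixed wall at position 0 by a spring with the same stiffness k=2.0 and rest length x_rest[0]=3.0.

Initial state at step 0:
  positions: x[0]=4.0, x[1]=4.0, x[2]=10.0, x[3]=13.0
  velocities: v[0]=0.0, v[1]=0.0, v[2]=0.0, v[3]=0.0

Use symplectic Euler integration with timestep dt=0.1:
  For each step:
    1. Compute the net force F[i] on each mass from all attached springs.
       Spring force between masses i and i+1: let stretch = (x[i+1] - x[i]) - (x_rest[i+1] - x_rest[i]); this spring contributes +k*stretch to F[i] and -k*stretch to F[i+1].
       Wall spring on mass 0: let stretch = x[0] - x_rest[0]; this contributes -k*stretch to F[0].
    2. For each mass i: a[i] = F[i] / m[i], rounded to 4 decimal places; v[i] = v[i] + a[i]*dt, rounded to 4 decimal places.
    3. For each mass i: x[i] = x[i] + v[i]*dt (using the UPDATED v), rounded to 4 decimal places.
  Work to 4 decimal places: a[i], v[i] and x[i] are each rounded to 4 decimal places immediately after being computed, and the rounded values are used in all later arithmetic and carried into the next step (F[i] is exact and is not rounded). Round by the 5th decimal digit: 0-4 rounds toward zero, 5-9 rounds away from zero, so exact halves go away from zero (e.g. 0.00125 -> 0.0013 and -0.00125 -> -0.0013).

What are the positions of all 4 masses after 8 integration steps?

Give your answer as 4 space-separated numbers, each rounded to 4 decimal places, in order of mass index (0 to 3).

Step 0: x=[4.0000 4.0000 10.0000 13.0000] v=[0.0000 0.0000 0.0000 0.0000]
Step 1: x=[3.9200 4.1200 9.9400 13.0000] v=[-0.8000 1.2000 -0.6000 0.0000]
Step 2: x=[3.7656 4.3524 9.8248 12.9988] v=[-1.5440 2.3240 -1.1520 -0.0120]
Step 3: x=[3.5476 4.6825 9.6636 12.9941] v=[-2.1798 3.3011 -1.6117 -0.0468]
Step 4: x=[3.2814 5.0895 9.4694 12.9828] v=[-2.6623 4.0703 -1.9418 -0.1129]
Step 5: x=[2.9857 5.5480 9.2579 12.9612] v=[-2.9570 4.5847 -2.1151 -0.2156]
Step 6: x=[2.6815 6.0294 9.0463 12.9256] v=[-3.0417 4.8142 -2.1164 -0.3563]
Step 7: x=[2.3907 6.5042 8.8519 12.8724] v=[-2.9084 4.7480 -1.9439 -0.5322]
Step 8: x=[2.1343 6.9437 8.6910 12.7988] v=[-2.5638 4.3948 -1.6093 -0.7363]

Answer: 2.1343 6.9437 8.6910 12.7988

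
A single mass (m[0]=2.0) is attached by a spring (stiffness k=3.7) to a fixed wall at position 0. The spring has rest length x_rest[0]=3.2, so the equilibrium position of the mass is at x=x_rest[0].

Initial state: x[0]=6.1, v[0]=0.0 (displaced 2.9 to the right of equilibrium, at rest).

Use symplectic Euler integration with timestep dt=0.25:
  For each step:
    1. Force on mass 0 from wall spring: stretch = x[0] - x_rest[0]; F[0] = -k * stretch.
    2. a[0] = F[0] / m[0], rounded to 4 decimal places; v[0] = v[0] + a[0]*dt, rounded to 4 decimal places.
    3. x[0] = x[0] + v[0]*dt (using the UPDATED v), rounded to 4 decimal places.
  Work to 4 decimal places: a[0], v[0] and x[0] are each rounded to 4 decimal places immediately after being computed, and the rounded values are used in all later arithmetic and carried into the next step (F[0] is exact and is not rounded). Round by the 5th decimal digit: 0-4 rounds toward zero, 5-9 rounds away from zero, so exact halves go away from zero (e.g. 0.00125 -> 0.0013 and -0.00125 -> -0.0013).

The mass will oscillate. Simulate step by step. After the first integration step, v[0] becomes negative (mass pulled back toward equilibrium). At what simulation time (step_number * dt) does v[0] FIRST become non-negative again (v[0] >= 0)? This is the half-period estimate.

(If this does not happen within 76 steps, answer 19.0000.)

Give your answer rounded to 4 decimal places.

Answer: 2.5000

Derivation:
Step 0: x=[6.1000] v=[0.0000]
Step 1: x=[5.7647] v=[-1.3413]
Step 2: x=[5.1328] v=[-2.5275]
Step 3: x=[4.2775] v=[-3.4214]
Step 4: x=[3.2976] v=[-3.9198]
Step 5: x=[2.3064] v=[-3.9650]
Step 6: x=[1.4185] v=[-3.5517]
Step 7: x=[0.7366] v=[-2.7278]
Step 8: x=[0.3395] v=[-1.5885]
Step 9: x=[0.2731] v=[-0.2655]
Step 10: x=[0.5452] v=[1.0882]
First v>=0 after going negative at step 10, time=2.5000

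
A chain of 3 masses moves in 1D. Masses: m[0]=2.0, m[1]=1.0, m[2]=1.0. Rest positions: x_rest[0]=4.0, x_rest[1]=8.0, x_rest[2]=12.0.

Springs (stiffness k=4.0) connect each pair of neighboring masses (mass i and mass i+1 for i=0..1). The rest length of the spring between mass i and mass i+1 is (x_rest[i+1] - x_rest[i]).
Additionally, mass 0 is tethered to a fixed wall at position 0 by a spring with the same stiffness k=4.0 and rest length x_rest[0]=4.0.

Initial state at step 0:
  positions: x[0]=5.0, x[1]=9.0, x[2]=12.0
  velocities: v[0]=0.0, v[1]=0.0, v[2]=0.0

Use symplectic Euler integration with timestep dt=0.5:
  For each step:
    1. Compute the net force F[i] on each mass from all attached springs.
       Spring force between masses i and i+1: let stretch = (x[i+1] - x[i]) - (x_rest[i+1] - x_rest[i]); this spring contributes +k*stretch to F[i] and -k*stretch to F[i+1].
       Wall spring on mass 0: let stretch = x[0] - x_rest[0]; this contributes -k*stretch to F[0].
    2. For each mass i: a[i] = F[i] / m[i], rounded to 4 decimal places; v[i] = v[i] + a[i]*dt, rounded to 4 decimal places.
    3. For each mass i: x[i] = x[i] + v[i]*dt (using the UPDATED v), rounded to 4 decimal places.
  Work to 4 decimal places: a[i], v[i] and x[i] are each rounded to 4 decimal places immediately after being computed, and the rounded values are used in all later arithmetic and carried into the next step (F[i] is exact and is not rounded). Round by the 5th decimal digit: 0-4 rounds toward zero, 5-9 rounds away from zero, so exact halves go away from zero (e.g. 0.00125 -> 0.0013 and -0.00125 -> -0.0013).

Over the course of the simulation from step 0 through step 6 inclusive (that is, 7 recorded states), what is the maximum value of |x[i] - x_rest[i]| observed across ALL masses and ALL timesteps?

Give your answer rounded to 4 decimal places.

Step 0: x=[5.0000 9.0000 12.0000] v=[0.0000 0.0000 0.0000]
Step 1: x=[4.5000 8.0000 13.0000] v=[-1.0000 -2.0000 2.0000]
Step 2: x=[3.5000 8.5000 13.0000] v=[-2.0000 1.0000 0.0000]
Step 3: x=[3.2500 8.5000 12.5000] v=[-0.5000 0.0000 -1.0000]
Step 4: x=[4.0000 7.2500 12.0000] v=[1.5000 -2.5000 -1.0000]
Step 5: x=[4.3750 7.5000 10.7500] v=[0.7500 0.5000 -2.5000]
Step 6: x=[4.1250 7.8750 10.2500] v=[-0.5000 0.7500 -1.0000]
Max displacement = 1.7500

Answer: 1.7500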